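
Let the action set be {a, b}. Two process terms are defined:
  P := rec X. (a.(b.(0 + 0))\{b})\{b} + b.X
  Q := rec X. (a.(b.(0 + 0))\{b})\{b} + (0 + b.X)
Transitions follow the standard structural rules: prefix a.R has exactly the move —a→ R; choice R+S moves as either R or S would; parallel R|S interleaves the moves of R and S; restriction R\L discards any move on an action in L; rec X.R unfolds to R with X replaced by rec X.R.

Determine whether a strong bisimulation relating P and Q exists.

P ~ Q

Reachable graph of P (2 states):
  s0 = rec X. (a.(b.(0 + 0))\{b})\{b} + b.X → --a--▸ s1, --b--▸ s0
  s1 = (b.(0 + 0))\{b}\{b} → (no moves)
Reachable graph of Q (2 states):
  t0 = rec X. (a.(b.(0 + 0))\{b})\{b} + (0 + b.X) → --a--▸ t1, --b--▸ t0
  t1 = (b.(0 + 0))\{b}\{b} → (no moves)
Coarsest stable partition (strong bisimilarity classes):
  B0 = {s0, t0}
  B1 = {s1, t1}
s0 ∈ B0, t0 ∈ B0 → same block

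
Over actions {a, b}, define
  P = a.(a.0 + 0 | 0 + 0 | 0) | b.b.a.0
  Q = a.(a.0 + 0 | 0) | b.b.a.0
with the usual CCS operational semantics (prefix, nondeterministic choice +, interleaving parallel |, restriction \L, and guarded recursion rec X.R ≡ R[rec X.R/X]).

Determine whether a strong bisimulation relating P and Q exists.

LTS(P): 12 reachable states
  p0 = a.(a.0 + 0 | 0 + 0 | 0) | b.b.a.0 has moves -a-> p1, -b-> p2
  p1 = (a.0 + 0 | 0 + 0 | 0) | b.b.a.0 has moves -a-> p3, -b-> p4
  p2 = a.(a.0 + 0 | 0 + 0 | 0) | b.a.0 has moves -a-> p4, -b-> p5
  p3 = 0 | b.b.a.0 has moves -b-> p6
  p4 = (a.0 + 0 | 0 + 0 | 0) | b.a.0 has moves -a-> p6, -b-> p7
  p5 = a.(a.0 + 0 | 0 + 0 | 0) | a.0 has moves -a-> p7, -a-> p8
  p6 = 0 | b.a.0 has moves -b-> p9
  p7 = (a.0 + 0 | 0 + 0 | 0) | a.0 has moves -a-> p10, -a-> p9
  p8 = a.(a.0 + 0 | 0 + 0 | 0) | 0 has moves -a-> p10
  p9 = 0 | a.0 has moves -a-> p11
  p10 = (a.0 + 0 | 0 + 0 | 0) | 0 has moves -a-> p11
  p11 = 0 | 0 has moves stopped
LTS(Q): 12 reachable states
  q0 = a.(a.0 + 0 | 0) | b.b.a.0 has moves -a-> q1, -b-> q2
  q1 = (a.0 + 0 | 0) | b.b.a.0 has moves -a-> q3, -b-> q4
  q2 = a.(a.0 + 0 | 0) | b.a.0 has moves -a-> q4, -b-> q5
  q3 = 0 | b.b.a.0 has moves -b-> q6
  q4 = (a.0 + 0 | 0) | b.a.0 has moves -a-> q6, -b-> q7
  q5 = a.(a.0 + 0 | 0) | a.0 has moves -a-> q7, -a-> q8
  q6 = 0 | b.a.0 has moves -b-> q9
  q7 = (a.0 + 0 | 0) | a.0 has moves -a-> q10, -a-> q9
  q8 = a.(a.0 + 0 | 0) | 0 has moves -a-> q10
  q9 = 0 | a.0 has moves -a-> q11
  q10 = (a.0 + 0 | 0) | 0 has moves -a-> q11
  q11 = 0 | 0 has moves stopped
Partition-refinement fixed point:
  B0 = {p0, q0}
  B1 = {p2, q2}
  B2 = {p5, q5}
  B3 = {p7, p8, q7, q8}
  B4 = {p10, p9, q10, q9}
  B5 = {p11, q11}
  B6 = {p4, q4}
  B7 = {p6, q6}
  B8 = {p1, q1}
  B9 = {p3, q3}
p0 ∈ B0, q0 ∈ B0 → same block

YES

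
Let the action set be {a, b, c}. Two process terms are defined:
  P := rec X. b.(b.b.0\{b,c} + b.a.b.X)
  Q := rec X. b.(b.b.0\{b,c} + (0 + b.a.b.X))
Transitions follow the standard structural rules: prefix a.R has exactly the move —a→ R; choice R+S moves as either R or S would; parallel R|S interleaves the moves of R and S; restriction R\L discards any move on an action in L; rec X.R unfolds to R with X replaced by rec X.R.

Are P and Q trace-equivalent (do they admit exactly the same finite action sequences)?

traces(P) = traces(Q)

LTS(P): 6 reachable states
  p0 = rec X. b.(b.b.0\{b,c} + b.a.b.X) → --b--▸ p1
  p1 = b.b.0\{b,c} + b.a.b.(rec X. b.(b.b.0\{b,c} + b.a.b.X)) → --b--▸ p2, --b--▸ p3
  p2 = a.b.(rec X. b.(b.b.0\{b,c} + b.a.b.X)) → --a--▸ p4
  p3 = b.0\{b,c} → --b--▸ p5
  p4 = b.(rec X. b.(b.b.0\{b,c} + b.a.b.X)) → --b--▸ p0
  p5 = 0\{b,c} → deadlocked
LTS(Q): 6 reachable states
  q0 = rec X. b.(b.b.0\{b,c} + (0 + b.a.b.X)) → --b--▸ q1
  q1 = b.b.0\{b,c} + (0 + b.a.b.(rec X. b.(b.b.0\{b,c} + (0 + b.a.b.X)))) → --b--▸ q2, --b--▸ q3
  q2 = a.b.(rec X. b.(b.b.0\{b,c} + (0 + b.a.b.X))) → --a--▸ q4
  q3 = b.0\{b,c} → --b--▸ q5
  q4 = b.(rec X. b.(b.b.0\{b,c} + (0 + b.a.b.X))) → --b--▸ q0
  q5 = 0\{b,c} → deadlocked
Coarsest stable partition (strong bisimilarity classes):
  B0 = {p0, q0}
  B1 = {p1, q1}
  B2 = {p3, q3}
  B3 = {p5, q5}
  B4 = {p2, q2}
  B5 = {p4, q4}
p0 ∈ B0, q0 ∈ B0 → same block
Bisimilar ⇒ trace-equivalent.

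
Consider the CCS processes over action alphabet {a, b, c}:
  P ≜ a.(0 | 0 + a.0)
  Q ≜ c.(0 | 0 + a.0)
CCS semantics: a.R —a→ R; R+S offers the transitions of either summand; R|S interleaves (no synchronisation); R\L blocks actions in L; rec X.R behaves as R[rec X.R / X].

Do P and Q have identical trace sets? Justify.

NO — witness ⟨a⟩

Reachable graph of P (3 states):
  s0 = a.(0 | 0 + a.0) has moves —a→ s1
  s1 = 0 | 0 + a.0 has moves —a→ s2
  s2 = 0 has moves ∅
Reachable graph of Q (3 states):
  t0 = c.(0 | 0 + a.0) has moves —c→ t1
  t1 = 0 | 0 + a.0 has moves —a→ t2
  t2 = 0 has moves ∅
Trace ⟨a⟩ through P, begin at {s0}:
  after a @ step 1: {s1}
  — P admits the full trace.
Trace ⟨a⟩ through Q, begin at {t0}:
  after a @ step 1: ∅  — Q cannot continue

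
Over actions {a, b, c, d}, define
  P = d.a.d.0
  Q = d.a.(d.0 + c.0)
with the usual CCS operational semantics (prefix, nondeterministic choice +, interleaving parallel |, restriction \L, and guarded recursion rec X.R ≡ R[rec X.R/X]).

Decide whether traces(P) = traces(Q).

NO — witness ⟨dac⟩

P's transition system — 4 states:
  u0 = d.a.d.0 :: —d→ u1
  u1 = a.d.0 :: —a→ u2
  u2 = d.0 :: —d→ u3
  u3 = 0 :: stopped
Q's transition system — 4 states:
  v0 = d.a.(d.0 + c.0) :: —d→ v1
  v1 = a.(d.0 + c.0) :: —a→ v2
  v2 = d.0 + c.0 :: —c→ v3, —d→ v3
  v3 = 0 :: stopped
Run σ = ⟨dac⟩ on Q: start {v0}
  [1] d ⇒ {v1}
  [2] a ⇒ {v2}
  [3] c ⇒ {v3}
  Q completes σ.
Run σ = ⟨dac⟩ on P: start {u0}
  [1] d ⇒ {u1}
  [2] a ⇒ {u2}
  [3] c ⇒ no successor for P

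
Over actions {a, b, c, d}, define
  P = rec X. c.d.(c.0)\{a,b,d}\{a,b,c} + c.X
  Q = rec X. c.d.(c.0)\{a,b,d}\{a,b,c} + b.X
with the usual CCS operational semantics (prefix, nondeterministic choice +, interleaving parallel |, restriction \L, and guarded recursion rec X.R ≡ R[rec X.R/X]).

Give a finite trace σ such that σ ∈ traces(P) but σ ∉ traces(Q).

P's transition system — 3 states:
  s0 = rec X. c.d.(c.0)\{a,b,d}\{a,b,c} + c.X :: =c=> s0, =c=> s1
  s1 = d.(c.0)\{a,b,d}\{a,b,c} :: =d=> s2
  s2 = (c.0)\{a,b,d}\{a,b,c} :: stopped
Q's transition system — 3 states:
  t0 = rec X. c.d.(c.0)\{a,b,d}\{a,b,c} + b.X :: =b=> t0, =c=> t1
  t1 = d.(c.0)\{a,b,d}\{a,b,c} :: =d=> t2
  t2 = (c.0)\{a,b,d}\{a,b,c} :: stopped
Trace ⟨cc⟩ through P, begin at {s0}:
  [1] c ⇒ {s0, s1}
  [2] c ⇒ {s0, s1}
  — P admits the full trace.
Trace ⟨cc⟩ through Q, begin at {t0}:
  [1] c ⇒ {t1}
  [2] c ⇒ ∅  — Q cannot continue

cc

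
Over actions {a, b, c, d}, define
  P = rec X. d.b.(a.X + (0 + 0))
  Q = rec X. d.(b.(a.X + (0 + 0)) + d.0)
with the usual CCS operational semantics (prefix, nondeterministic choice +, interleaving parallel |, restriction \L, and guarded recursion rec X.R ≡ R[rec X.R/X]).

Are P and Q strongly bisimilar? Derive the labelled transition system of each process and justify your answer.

P's transition system — 3 states:
  m0 = rec X. d.b.(a.X + (0 + 0)) ⊢ ··d··> m1
  m1 = b.(a.(rec X. d.b.(a.X + (0 + 0))) + (0 + 0)) ⊢ ··b··> m2
  m2 = a.(rec X. d.b.(a.X + (0 + 0))) + (0 + 0) ⊢ ··a··> m0
Q's transition system — 4 states:
  n0 = rec X. d.(b.(a.X + (0 + 0)) + d.0) ⊢ ··d··> n1
  n1 = b.(a.(rec X. d.(b.(a.X + (0 + 0)) + d.0)) + (0 + 0)) + d.0 ⊢ ··b··> n2, ··d··> n3
  n2 = a.(rec X. d.(b.(a.X + (0 + 0)) + d.0)) + (0 + 0) ⊢ ··a··> n0
  n3 = 0 ⊢ ∅
Bisimilarity quotient blocks:
  B0 = {m0}
  B1 = {m1}
  B2 = {m2}
  B3 = {n0}
  B4 = {n1}
  B5 = {n2}
  B6 = {n3}
m0 ∈ B0, n0 ∈ B3 → different blocks

not bisimilar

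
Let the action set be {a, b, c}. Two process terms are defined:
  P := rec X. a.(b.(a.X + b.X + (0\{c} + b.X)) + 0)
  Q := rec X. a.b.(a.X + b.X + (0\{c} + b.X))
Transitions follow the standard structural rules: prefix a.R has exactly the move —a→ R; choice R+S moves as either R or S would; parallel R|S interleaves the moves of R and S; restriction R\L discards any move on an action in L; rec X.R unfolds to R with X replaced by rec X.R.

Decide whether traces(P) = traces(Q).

P's transition system — 3 states:
  u0 = rec X. a.(b.(a.X + b.X + (0\{c} + b.X)) + 0) | ··a··> u1
  u1 = b.(a.(rec X. a.(b.(a.X + b.X + (0\{c} + b.X)) + 0)) + b.(rec X. a.(b.(a.X + b.X + (0\{c} + b.X)) + 0)) + (0\{c} + b.(rec X. a.(b.(a.X + b.X + (0\{c} + b.X)) + 0)))) + 0 | ··b··> u2
  u2 = a.(rec X. a.(b.(a.X + b.X + (0\{c} + b.X)) + 0)) + b.(rec X. a.(b.(a.X + b.X + (0\{c} + b.X)) + 0)) + (0\{c} + b.(rec X. a.(b.(a.X + b.X + (0\{c} + b.X)) + 0))) | ··a··> u0, ··b··> u0
Q's transition system — 3 states:
  v0 = rec X. a.b.(a.X + b.X + (0\{c} + b.X)) | ··a··> v1
  v1 = b.(a.(rec X. a.b.(a.X + b.X + (0\{c} + b.X))) + b.(rec X. a.b.(a.X + b.X + (0\{c} + b.X))) + (0\{c} + b.(rec X. a.b.(a.X + b.X + (0\{c} + b.X))))) | ··b··> v2
  v2 = a.(rec X. a.b.(a.X + b.X + (0\{c} + b.X))) + b.(rec X. a.b.(a.X + b.X + (0\{c} + b.X))) + (0\{c} + b.(rec X. a.b.(a.X + b.X + (0\{c} + b.X)))) | ··a··> v0, ··b··> v0
Coarsest stable partition (strong bisimilarity classes):
  B0 = {u0, v0}
  B1 = {u1, v1}
  B2 = {u2, v2}
u0 ∈ B0, v0 ∈ B0 → same block
Bisimilar ⇒ trace-equivalent.

traces(P) = traces(Q)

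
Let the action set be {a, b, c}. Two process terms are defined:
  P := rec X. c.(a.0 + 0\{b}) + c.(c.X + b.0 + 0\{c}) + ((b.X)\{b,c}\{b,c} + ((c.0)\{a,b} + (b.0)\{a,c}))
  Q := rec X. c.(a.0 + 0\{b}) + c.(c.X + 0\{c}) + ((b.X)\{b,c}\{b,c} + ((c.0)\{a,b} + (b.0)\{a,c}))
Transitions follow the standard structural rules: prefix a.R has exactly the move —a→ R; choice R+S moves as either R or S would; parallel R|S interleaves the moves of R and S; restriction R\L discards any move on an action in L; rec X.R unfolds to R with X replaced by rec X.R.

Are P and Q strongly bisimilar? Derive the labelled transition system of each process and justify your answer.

P's transition system — 6 states:
  p0 = rec X. c.(a.0 + 0\{b}) + c.(c.X + b.0 + 0\{c}) + ((b.X)\{b,c}\{b,c} + ((c.0)\{a,b} + (b.0)\{a,c})) → =b=> p1, =c=> p2, =c=> p3, =c=> p4
  p1 = 0\{a,c} → (no moves)
  p2 = 0\{a,b} → (no moves)
  p3 = a.0 + 0\{b} → =a=> p5
  p4 = c.(rec X. c.(a.0 + 0\{b}) + c.(c.X + b.0 + 0\{c}) + ((b.X)\{b,c}\{b,c} + ((c.0)\{a,b} + (b.0)\{a,c}))) + b.0 + 0\{c} → =b=> p5, =c=> p0
  p5 = 0 → (no moves)
Q's transition system — 6 states:
  q0 = rec X. c.(a.0 + 0\{b}) + c.(c.X + 0\{c}) + ((b.X)\{b,c}\{b,c} + ((c.0)\{a,b} + (b.0)\{a,c})) → =b=> q1, =c=> q2, =c=> q3, =c=> q4
  q1 = 0\{a,c} → (no moves)
  q2 = 0\{a,b} → (no moves)
  q3 = a.0 + 0\{b} → =a=> q5
  q4 = c.(rec X. c.(a.0 + 0\{b}) + c.(c.X + 0\{c}) + ((b.X)\{b,c}\{b,c} + ((c.0)\{a,b} + (b.0)\{a,c}))) + 0\{c} → =c=> q0
  q5 = 0 → (no moves)
Bisimilarity quotient blocks:
  B0 = {p0}
  B1 = {p4}
  B2 = {p1, p2, p5, q1, q2, q5}
  B3 = {p3, q3}
  B4 = {q0}
  B5 = {q4}
p0 ∈ B0, q0 ∈ B4 → different blocks

P ≁ Q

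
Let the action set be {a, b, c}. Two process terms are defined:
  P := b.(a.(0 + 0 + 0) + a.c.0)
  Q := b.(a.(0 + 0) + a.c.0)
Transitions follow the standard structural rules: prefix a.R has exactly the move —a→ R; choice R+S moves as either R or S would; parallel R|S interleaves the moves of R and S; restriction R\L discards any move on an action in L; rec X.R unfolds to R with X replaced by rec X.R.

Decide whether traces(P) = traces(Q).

trace-equivalent

P's transition system — 5 states:
  p0 = b.(a.(0 + 0 + 0) + a.c.0) → -b-> p1
  p1 = a.(0 + 0 + 0) + a.c.0 → -a-> p2, -a-> p3
  p2 = 0 + 0 + 0 → stopped
  p3 = c.0 → -c-> p4
  p4 = 0 → stopped
Q's transition system — 5 states:
  q0 = b.(a.(0 + 0) + a.c.0) → -b-> q1
  q1 = a.(0 + 0) + a.c.0 → -a-> q2, -a-> q3
  q2 = 0 + 0 → stopped
  q3 = c.0 → -c-> q4
  q4 = 0 → stopped
Coarsest stable partition (strong bisimilarity classes):
  B0 = {p0, q0}
  B1 = {p1, q1}
  B2 = {p2, p4, q2, q4}
  B3 = {p3, q3}
p0 ∈ B0, q0 ∈ B0 → same block
Bisimilar ⇒ trace-equivalent.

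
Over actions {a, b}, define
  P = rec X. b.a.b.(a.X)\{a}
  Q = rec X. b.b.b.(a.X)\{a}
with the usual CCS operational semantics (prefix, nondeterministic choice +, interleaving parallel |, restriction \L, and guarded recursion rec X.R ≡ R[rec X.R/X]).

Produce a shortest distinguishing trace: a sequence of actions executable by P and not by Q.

LTS(P): 4 reachable states
  m0 = rec X. b.a.b.(a.X)\{a} → -b-> m1
  m1 = a.b.(a.(rec X. b.a.b.(a.X)\{a}))\{a} → -a-> m2
  m2 = b.(a.(rec X. b.a.b.(a.X)\{a}))\{a} → -b-> m3
  m3 = (a.(rec X. b.a.b.(a.X)\{a}))\{a} → deadlocked
LTS(Q): 4 reachable states
  n0 = rec X. b.b.b.(a.X)\{a} → -b-> n1
  n1 = b.b.(a.(rec X. b.b.b.(a.X)\{a}))\{a} → -b-> n2
  n2 = b.(a.(rec X. b.b.b.(a.X)\{a}))\{a} → -b-> n3
  n3 = (a.(rec X. b.b.b.(a.X)\{a}))\{a} → deadlocked
Run σ = ⟨ba⟩ on P: start {m0}
  after b @ step 1: {m1}
  after a @ step 2: {m2}
  — P admits the full trace.
Run σ = ⟨ba⟩ on Q: start {n0}
  after b @ step 1: {n1}
  after a @ step 2: ∅  — Q cannot continue

ba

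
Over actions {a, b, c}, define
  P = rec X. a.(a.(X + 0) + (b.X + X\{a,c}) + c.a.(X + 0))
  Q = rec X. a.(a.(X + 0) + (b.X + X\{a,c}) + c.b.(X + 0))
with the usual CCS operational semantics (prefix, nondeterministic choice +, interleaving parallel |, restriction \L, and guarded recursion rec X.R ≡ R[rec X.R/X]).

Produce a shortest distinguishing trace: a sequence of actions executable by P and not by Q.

aca

LTS(P): 4 reachable states
  s0 = rec X. a.(a.(X + 0) + (b.X + X\{a,c}) + c.a.(X + 0)) → =a=> s1
  s1 = a.((rec X. a.(a.(X + 0) + (b.X + X\{a,c}) + c.a.(X + 0))) + 0) + (b.(rec X. a.(a.(X + 0) + (b.X + X\{a,c}) + c.a.(X + 0))) + (rec X. a.(a.(X + 0) + (b.X + X\{a,c}) + c.a.(X + 0)))\{a,c}) + c.a.((rec X. a.(a.(X + 0) + (b.X + X\{a,c}) + c.a.(X + 0))) + 0) → =a=> s2, =b=> s0, =c=> s3
  s2 = (rec X. a.(a.(X + 0) + (b.X + X\{a,c}) + c.a.(X + 0))) + 0 → =a=> s1
  s3 = a.((rec X. a.(a.(X + 0) + (b.X + X\{a,c}) + c.a.(X + 0))) + 0) → =a=> s2
LTS(Q): 4 reachable states
  t0 = rec X. a.(a.(X + 0) + (b.X + X\{a,c}) + c.b.(X + 0)) → =a=> t1
  t1 = a.((rec X. a.(a.(X + 0) + (b.X + X\{a,c}) + c.b.(X + 0))) + 0) + (b.(rec X. a.(a.(X + 0) + (b.X + X\{a,c}) + c.b.(X + 0))) + (rec X. a.(a.(X + 0) + (b.X + X\{a,c}) + c.b.(X + 0)))\{a,c}) + c.b.((rec X. a.(a.(X + 0) + (b.X + X\{a,c}) + c.b.(X + 0))) + 0) → =a=> t2, =b=> t0, =c=> t3
  t2 = (rec X. a.(a.(X + 0) + (b.X + X\{a,c}) + c.b.(X + 0))) + 0 → =a=> t1
  t3 = b.((rec X. a.(a.(X + 0) + (b.X + X\{a,c}) + c.b.(X + 0))) + 0) → =b=> t2
Run σ = ⟨aca⟩ on P: start {s0}
  step 1 (a): {s1}
  step 2 (c): {s3}
  step 3 (a): {s2}
  — P admits the full trace.
Run σ = ⟨aca⟩ on Q: start {t0}
  step 1 (a): {t1}
  step 2 (c): {t3}
  step 3 (a): no successor for Q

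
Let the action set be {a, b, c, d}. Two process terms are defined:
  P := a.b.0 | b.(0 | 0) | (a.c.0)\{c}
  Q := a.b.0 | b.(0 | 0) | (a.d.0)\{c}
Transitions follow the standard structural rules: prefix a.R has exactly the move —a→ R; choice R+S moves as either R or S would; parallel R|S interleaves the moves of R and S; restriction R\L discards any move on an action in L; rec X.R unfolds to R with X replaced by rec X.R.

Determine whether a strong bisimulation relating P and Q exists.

not bisimilar

P's transition system — 12 states:
  m0 = a.b.0 | b.(0 | 0) | (a.c.0)\{c} | ··a··> m1, ··a··> m2, ··b··> m3
  m1 = a.b.0 | b.(0 | 0) | (c.0)\{c} | ··a··> m4, ··b··> m5
  m2 = b.0 | b.(0 | 0) | (a.c.0)\{c} | ··a··> m4, ··b··> m6, ··b··> m7
  m3 = a.b.0 | (0 | 0) | (a.c.0)\{c} | ··a··> m5, ··a··> m7
  m4 = b.0 | b.(0 | 0) | (c.0)\{c} | ··b··> m8, ··b··> m9
  m5 = a.b.0 | (0 | 0) | (c.0)\{c} | ··a··> m9
  m6 = 0 | b.(0 | 0) | (a.c.0)\{c} | ··a··> m8, ··b··> m10
  m7 = b.0 | (0 | 0) | (a.c.0)\{c} | ··a··> m9, ··b··> m10
  m8 = 0 | b.(0 | 0) | (c.0)\{c} | ··b··> m11
  m9 = b.0 | (0 | 0) | (c.0)\{c} | ··b··> m11
  m10 = 0 | (0 | 0) | (a.c.0)\{c} | ··a··> m11
  m11 = 0 | (0 | 0) | (c.0)\{c} | (no moves)
Q's transition system — 18 states:
  n0 = a.b.0 | b.(0 | 0) | (a.d.0)\{c} | ··a··> n1, ··a··> n2, ··b··> n3
  n1 = a.b.0 | b.(0 | 0) | (d.0)\{c} | ··a··> n4, ··b··> n5, ··d··> n6
  n2 = b.0 | b.(0 | 0) | (a.d.0)\{c} | ··a··> n4, ··b··> n7, ··b··> n8
  n3 = a.b.0 | (0 | 0) | (a.d.0)\{c} | ··a··> n5, ··a··> n8
  n4 = b.0 | b.(0 | 0) | (d.0)\{c} | ··b··> n10, ··b··> n9, ··d··> n11
  n5 = a.b.0 | (0 | 0) | (d.0)\{c} | ··a··> n10, ··d··> n12
  n6 = a.b.0 | b.(0 | 0) | 0\{c} | ··a··> n11, ··b··> n12
  n7 = 0 | b.(0 | 0) | (a.d.0)\{c} | ··a··> n9, ··b··> n13
  n8 = b.0 | (0 | 0) | (a.d.0)\{c} | ··a··> n10, ··b··> n13
  n9 = 0 | b.(0 | 0) | (d.0)\{c} | ··b··> n14, ··d··> n15
  n10 = b.0 | (0 | 0) | (d.0)\{c} | ··b··> n14, ··d··> n16
  n11 = b.0 | b.(0 | 0) | 0\{c} | ··b··> n15, ··b··> n16
  n12 = a.b.0 | (0 | 0) | 0\{c} | ··a··> n16
  n13 = 0 | (0 | 0) | (a.d.0)\{c} | ··a··> n14
  n14 = 0 | (0 | 0) | (d.0)\{c} | ··d··> n17
  n15 = 0 | b.(0 | 0) | 0\{c} | ··b··> n17
  n16 = b.0 | (0 | 0) | 0\{c} | ··b··> n17
  n17 = 0 | (0 | 0) | 0\{c} | (no moves)
Bisimilarity quotient blocks:
  B0 = {m0}
  B1 = {m1, n6}
  B2 = {m5, n12}
  B3 = {m8, m9, n15, n16}
  B4 = {m11, n17}
  B5 = {m4, n11}
  B6 = {m3}
  B7 = {m6, m7}
  B8 = {m10}
  B9 = {m2}
  B10 = {n0}
  B11 = {n3}
  B12 = {n5}
  B13 = {n10, n9}
  B14 = {n14}
  B15 = {n7, n8}
  B16 = {n13}
  B17 = {n2}
  B18 = {n4}
  B19 = {n1}
m0 ∈ B0, n0 ∈ B10 → different blocks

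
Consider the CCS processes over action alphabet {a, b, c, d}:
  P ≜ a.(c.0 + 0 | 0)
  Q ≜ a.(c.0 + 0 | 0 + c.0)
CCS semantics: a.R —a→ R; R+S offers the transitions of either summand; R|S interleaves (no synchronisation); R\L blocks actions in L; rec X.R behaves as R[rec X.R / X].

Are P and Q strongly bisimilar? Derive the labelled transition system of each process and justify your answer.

P's transition system — 3 states:
  s0 = a.(c.0 + 0 | 0) :: --a--▸ s1
  s1 = c.0 + 0 | 0 :: --c--▸ s2
  s2 = 0 :: ·
Q's transition system — 3 states:
  t0 = a.(c.0 + 0 | 0 + c.0) :: --a--▸ t1
  t1 = c.0 + 0 | 0 + c.0 :: --c--▸ t2
  t2 = 0 :: ·
Bisimilarity quotient blocks:
  B0 = {s0, t0}
  B1 = {s1, t1}
  B2 = {s2, t2}
s0 ∈ B0, t0 ∈ B0 → same block

P ~ Q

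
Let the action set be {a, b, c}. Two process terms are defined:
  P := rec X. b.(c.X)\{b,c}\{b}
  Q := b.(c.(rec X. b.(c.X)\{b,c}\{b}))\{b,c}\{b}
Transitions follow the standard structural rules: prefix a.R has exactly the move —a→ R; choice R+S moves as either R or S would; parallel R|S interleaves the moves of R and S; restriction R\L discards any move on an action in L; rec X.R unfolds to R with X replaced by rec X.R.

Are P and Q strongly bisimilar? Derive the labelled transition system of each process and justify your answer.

P ~ Q

LTS(P): 2 reachable states
  p0 = rec X. b.(c.X)\{b,c}\{b} → =b=> p1
  p1 = (c.(rec X. b.(c.X)\{b,c}\{b}))\{b,c}\{b} → stopped
LTS(Q): 2 reachable states
  q0 = b.(c.(rec X. b.(c.X)\{b,c}\{b}))\{b,c}\{b} → =b=> q1
  q1 = (c.(rec X. b.(c.X)\{b,c}\{b}))\{b,c}\{b} → stopped
Coarsest stable partition (strong bisimilarity classes):
  B0 = {p0, q0}
  B1 = {p1, q1}
p0 ∈ B0, q0 ∈ B0 → same block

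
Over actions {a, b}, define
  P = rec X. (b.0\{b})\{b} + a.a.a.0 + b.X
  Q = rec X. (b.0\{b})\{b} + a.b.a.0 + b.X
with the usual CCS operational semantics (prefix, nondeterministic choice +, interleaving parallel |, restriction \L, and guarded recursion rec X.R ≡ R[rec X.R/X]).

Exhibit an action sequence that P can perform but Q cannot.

aa

LTS(P): 4 reachable states
  u0 = rec X. (b.0\{b})\{b} + a.a.a.0 + b.X :: -a-> u1, -b-> u0
  u1 = a.a.0 :: -a-> u2
  u2 = a.0 :: -a-> u3
  u3 = 0 :: deadlocked
LTS(Q): 4 reachable states
  v0 = rec X. (b.0\{b})\{b} + a.b.a.0 + b.X :: -a-> v1, -b-> v0
  v1 = b.a.0 :: -b-> v2
  v2 = a.0 :: -a-> v3
  v3 = 0 :: deadlocked
Run σ = ⟨aa⟩ on P: start {u0}
  after a @ step 1: {u1}
  after a @ step 2: {u2}
  ✓ P
Run σ = ⟨aa⟩ on Q: start {v0}
  after a @ step 1: {v1}
  after a @ step 2: ∅ (Q stuck)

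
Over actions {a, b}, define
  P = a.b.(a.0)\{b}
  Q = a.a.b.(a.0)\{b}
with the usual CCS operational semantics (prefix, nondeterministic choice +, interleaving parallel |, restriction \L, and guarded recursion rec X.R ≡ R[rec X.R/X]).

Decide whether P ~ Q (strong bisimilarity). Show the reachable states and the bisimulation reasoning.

P's transition system — 4 states:
  m0 = a.b.(a.0)\{b} ⊢ =a=> m1
  m1 = b.(a.0)\{b} ⊢ =b=> m2
  m2 = (a.0)\{b} ⊢ =a=> m3
  m3 = 0\{b} ⊢ deadlocked
Q's transition system — 5 states:
  n0 = a.a.b.(a.0)\{b} ⊢ =a=> n1
  n1 = a.b.(a.0)\{b} ⊢ =a=> n2
  n2 = b.(a.0)\{b} ⊢ =b=> n3
  n3 = (a.0)\{b} ⊢ =a=> n4
  n4 = 0\{b} ⊢ deadlocked
Bisimilarity quotient blocks:
  B0 = {m0, n1}
  B1 = {m1, n2}
  B2 = {m2, n3}
  B3 = {m3, n4}
  B4 = {n0}
m0 ∈ B0, n0 ∈ B4 → different blocks

NO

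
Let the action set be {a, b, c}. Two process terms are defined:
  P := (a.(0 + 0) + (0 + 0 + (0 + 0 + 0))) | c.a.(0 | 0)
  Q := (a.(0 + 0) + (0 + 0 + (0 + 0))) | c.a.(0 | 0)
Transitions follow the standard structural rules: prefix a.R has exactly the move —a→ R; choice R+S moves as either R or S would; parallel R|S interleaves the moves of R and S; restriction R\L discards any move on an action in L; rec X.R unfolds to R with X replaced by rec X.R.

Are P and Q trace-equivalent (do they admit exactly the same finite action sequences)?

trace-equivalent

LTS(P): 6 reachable states
  p0 = (a.(0 + 0) + (0 + 0 + (0 + 0 + 0))) | c.a.(0 | 0) :: —a→ p1, —c→ p2
  p1 = (0 + 0) | c.a.(0 | 0) :: —c→ p3
  p2 = (a.(0 + 0) + (0 + 0 + (0 + 0 + 0))) | a.(0 | 0) :: —a→ p3, —a→ p4
  p3 = (0 + 0) | a.(0 | 0) :: —a→ p5
  p4 = (a.(0 + 0) + (0 + 0 + (0 + 0 + 0))) | (0 | 0) :: —a→ p5
  p5 = (0 + 0) | (0 | 0) :: (no moves)
LTS(Q): 6 reachable states
  q0 = (a.(0 + 0) + (0 + 0 + (0 + 0))) | c.a.(0 | 0) :: —a→ q1, —c→ q2
  q1 = (0 + 0) | c.a.(0 | 0) :: —c→ q3
  q2 = (a.(0 + 0) + (0 + 0 + (0 + 0))) | a.(0 | 0) :: —a→ q3, —a→ q4
  q3 = (0 + 0) | a.(0 | 0) :: —a→ q5
  q4 = (a.(0 + 0) + (0 + 0 + (0 + 0))) | (0 | 0) :: —a→ q5
  q5 = (0 + 0) | (0 | 0) :: (no moves)
Bisimilarity quotient blocks:
  B0 = {p0, q0}
  B1 = {p1, q1}
  B2 = {p3, p4, q3, q4}
  B3 = {p5, q5}
  B4 = {p2, q2}
p0 ∈ B0, q0 ∈ B0 → same block
Bisimilar ⇒ trace-equivalent.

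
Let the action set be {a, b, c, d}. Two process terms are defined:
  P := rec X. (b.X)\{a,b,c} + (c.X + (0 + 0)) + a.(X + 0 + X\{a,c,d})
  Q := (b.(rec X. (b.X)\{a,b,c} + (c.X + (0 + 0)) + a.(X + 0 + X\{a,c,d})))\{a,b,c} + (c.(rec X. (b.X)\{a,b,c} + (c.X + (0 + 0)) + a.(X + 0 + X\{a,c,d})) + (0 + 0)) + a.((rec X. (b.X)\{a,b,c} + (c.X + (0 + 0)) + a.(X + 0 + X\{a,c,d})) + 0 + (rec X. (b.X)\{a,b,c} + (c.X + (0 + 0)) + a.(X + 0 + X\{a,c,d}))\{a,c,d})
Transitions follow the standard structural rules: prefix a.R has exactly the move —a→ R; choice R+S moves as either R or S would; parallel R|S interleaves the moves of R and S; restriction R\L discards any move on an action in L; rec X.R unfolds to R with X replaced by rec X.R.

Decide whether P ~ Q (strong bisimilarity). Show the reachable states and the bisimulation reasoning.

Reachable graph of P (2 states):
  m0 = rec X. (b.X)\{a,b,c} + (c.X + (0 + 0)) + a.(X + 0 + X\{a,c,d}) → -a-> m1, -c-> m0
  m1 = (rec X. (b.X)\{a,b,c} + (c.X + (0 + 0)) + a.(X + 0 + X\{a,c,d})) + 0 + (rec X. (b.X)\{a,b,c} + (c.X + (0 + 0)) + a.(X + 0 + X\{a,c,d}))\{a,c,d} → -a-> m1, -c-> m0
Reachable graph of Q (3 states):
  n0 = (b.(rec X. (b.X)\{a,b,c} + (c.X + (0 + 0)) + a.(X + 0 + X\{a,c,d})))\{a,b,c} + (c.(rec X. (b.X)\{a,b,c} + (c.X + (0 + 0)) + a.(X + 0 + X\{a,c,d})) + (0 + 0)) + a.((rec X. (b.X)\{a,b,c} + (c.X + (0 + 0)) + a.(X + 0 + X\{a,c,d})) + 0 + (rec X. (b.X)\{a,b,c} + (c.X + (0 + 0)) + a.(X + 0 + X\{a,c,d}))\{a,c,d}) → -a-> n1, -c-> n2
  n1 = (rec X. (b.X)\{a,b,c} + (c.X + (0 + 0)) + a.(X + 0 + X\{a,c,d})) + 0 + (rec X. (b.X)\{a,b,c} + (c.X + (0 + 0)) + a.(X + 0 + X\{a,c,d}))\{a,c,d} → -a-> n1, -c-> n2
  n2 = rec X. (b.X)\{a,b,c} + (c.X + (0 + 0)) + a.(X + 0 + X\{a,c,d}) → -a-> n1, -c-> n2
Partition-refinement fixed point:
  B0 = {m0, m1, n0, n1, n2}
m0 ∈ B0, n0 ∈ B0 → same block

YES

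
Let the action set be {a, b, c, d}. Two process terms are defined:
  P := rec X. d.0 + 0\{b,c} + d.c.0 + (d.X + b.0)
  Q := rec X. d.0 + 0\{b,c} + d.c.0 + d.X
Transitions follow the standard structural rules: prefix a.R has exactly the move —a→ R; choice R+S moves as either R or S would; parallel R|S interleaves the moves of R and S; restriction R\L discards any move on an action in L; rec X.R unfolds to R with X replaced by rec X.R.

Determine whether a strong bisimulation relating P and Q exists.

Reachable graph of P (3 states):
  s0 = rec X. d.0 + 0\{b,c} + d.c.0 + (d.X + b.0) has moves ··b··> s1, ··d··> s0, ··d··> s1, ··d··> s2
  s1 = 0 has moves ·
  s2 = c.0 has moves ··c··> s1
Reachable graph of Q (3 states):
  t0 = rec X. d.0 + 0\{b,c} + d.c.0 + d.X has moves ··d··> t0, ··d··> t1, ··d··> t2
  t1 = 0 has moves ·
  t2 = c.0 has moves ··c··> t1
Partition-refinement fixed point:
  B0 = {s0}
  B1 = {s2, t2}
  B2 = {s1, t1}
  B3 = {t0}
s0 ∈ B0, t0 ∈ B3 → different blocks

P ≁ Q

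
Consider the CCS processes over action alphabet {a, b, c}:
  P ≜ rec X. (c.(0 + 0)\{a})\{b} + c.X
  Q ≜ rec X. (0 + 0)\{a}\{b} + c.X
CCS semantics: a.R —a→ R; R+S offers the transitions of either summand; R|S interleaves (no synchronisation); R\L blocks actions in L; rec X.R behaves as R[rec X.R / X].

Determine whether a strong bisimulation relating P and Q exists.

NO

LTS(P): 2 reachable states
  u0 = rec X. (c.(0 + 0)\{a})\{b} + c.X → ··c··> u0, ··c··> u1
  u1 = (0 + 0)\{a}\{b} → ·
LTS(Q): 1 reachable states
  v0 = rec X. (0 + 0)\{a}\{b} + c.X → ··c··> v0
Coarsest stable partition (strong bisimilarity classes):
  B0 = {u0}
  B1 = {u1}
  B2 = {v0}
u0 ∈ B0, v0 ∈ B2 → different blocks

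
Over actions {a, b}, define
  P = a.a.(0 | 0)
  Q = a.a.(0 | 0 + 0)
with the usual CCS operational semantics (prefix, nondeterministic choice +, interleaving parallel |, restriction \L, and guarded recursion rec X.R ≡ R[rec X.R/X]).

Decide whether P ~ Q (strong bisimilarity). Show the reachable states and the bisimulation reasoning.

bisimilar

P's transition system — 3 states:
  m0 = a.a.(0 | 0) → —a→ m1
  m1 = a.(0 | 0) → —a→ m2
  m2 = 0 | 0 → (no moves)
Q's transition system — 3 states:
  n0 = a.a.(0 | 0 + 0) → —a→ n1
  n1 = a.(0 | 0 + 0) → —a→ n2
  n2 = 0 | 0 + 0 → (no moves)
Partition-refinement fixed point:
  B0 = {m0, n0}
  B1 = {m1, n1}
  B2 = {m2, n2}
m0 ∈ B0, n0 ∈ B0 → same block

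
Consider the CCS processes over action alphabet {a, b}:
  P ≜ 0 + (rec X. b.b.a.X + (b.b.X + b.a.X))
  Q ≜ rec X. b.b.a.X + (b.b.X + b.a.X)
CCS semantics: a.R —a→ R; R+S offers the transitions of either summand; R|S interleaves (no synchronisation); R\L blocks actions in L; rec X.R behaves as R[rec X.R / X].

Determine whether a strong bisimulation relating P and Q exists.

P ~ Q

P's transition system — 5 states:
  u0 = 0 + (rec X. b.b.a.X + (b.b.X + b.a.X)) → -b-> u1, -b-> u2, -b-> u3
  u1 = a.(rec X. b.b.a.X + (b.b.X + b.a.X)) → -a-> u4
  u2 = b.(rec X. b.b.a.X + (b.b.X + b.a.X)) → -b-> u4
  u3 = b.a.(rec X. b.b.a.X + (b.b.X + b.a.X)) → -b-> u1
  u4 = rec X. b.b.a.X + (b.b.X + b.a.X) → -b-> u1, -b-> u2, -b-> u3
Q's transition system — 4 states:
  v0 = rec X. b.b.a.X + (b.b.X + b.a.X) → -b-> v1, -b-> v2, -b-> v3
  v1 = a.(rec X. b.b.a.X + (b.b.X + b.a.X)) → -a-> v0
  v2 = b.(rec X. b.b.a.X + (b.b.X + b.a.X)) → -b-> v0
  v3 = b.a.(rec X. b.b.a.X + (b.b.X + b.a.X)) → -b-> v1
Coarsest stable partition (strong bisimilarity classes):
  B0 = {u0, u4, v0}
  B1 = {u2, v2}
  B2 = {u1, v1}
  B3 = {u3, v3}
u0 ∈ B0, v0 ∈ B0 → same block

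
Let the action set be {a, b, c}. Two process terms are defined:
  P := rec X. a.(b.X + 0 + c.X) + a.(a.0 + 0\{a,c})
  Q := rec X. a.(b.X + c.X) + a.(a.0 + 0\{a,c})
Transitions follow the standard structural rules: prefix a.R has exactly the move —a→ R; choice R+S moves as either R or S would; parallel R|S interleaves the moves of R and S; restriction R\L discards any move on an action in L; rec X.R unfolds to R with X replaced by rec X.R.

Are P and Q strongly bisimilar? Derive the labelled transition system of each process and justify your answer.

P ~ Q

Reachable graph of P (4 states):
  p0 = rec X. a.(b.X + 0 + c.X) + a.(a.0 + 0\{a,c}) → —a→ p1, —a→ p2
  p1 = a.0 + 0\{a,c} → —a→ p3
  p2 = b.(rec X. a.(b.X + 0 + c.X) + a.(a.0 + 0\{a,c})) + 0 + c.(rec X. a.(b.X + 0 + c.X) + a.(a.0 + 0\{a,c})) → —b→ p0, —c→ p0
  p3 = 0 → stopped
Reachable graph of Q (4 states):
  q0 = rec X. a.(b.X + c.X) + a.(a.0 + 0\{a,c}) → —a→ q1, —a→ q2
  q1 = a.0 + 0\{a,c} → —a→ q3
  q2 = b.(rec X. a.(b.X + c.X) + a.(a.0 + 0\{a,c})) + c.(rec X. a.(b.X + c.X) + a.(a.0 + 0\{a,c})) → —b→ q0, —c→ q0
  q3 = 0 → stopped
Partition-refinement fixed point:
  B0 = {p0, q0}
  B1 = {p1, q1}
  B2 = {p3, q3}
  B3 = {p2, q2}
p0 ∈ B0, q0 ∈ B0 → same block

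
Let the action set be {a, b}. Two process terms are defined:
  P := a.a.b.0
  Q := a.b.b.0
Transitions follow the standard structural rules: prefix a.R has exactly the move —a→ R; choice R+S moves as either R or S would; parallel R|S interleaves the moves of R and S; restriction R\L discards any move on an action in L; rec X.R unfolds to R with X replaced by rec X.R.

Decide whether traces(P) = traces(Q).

NO — witness ⟨aa⟩

P's transition system — 4 states:
  s0 = a.a.b.0 ⊢ -a-> s1
  s1 = a.b.0 ⊢ -a-> s2
  s2 = b.0 ⊢ -b-> s3
  s3 = 0 ⊢ deadlocked
Q's transition system — 4 states:
  t0 = a.b.b.0 ⊢ -a-> t1
  t1 = b.b.0 ⊢ -b-> t2
  t2 = b.0 ⊢ -b-> t3
  t3 = 0 ⊢ deadlocked
Trace ⟨aa⟩ through P, begin at {s0}:
  step 1 (a): {s1}
  step 2 (a): {s2}
  P completes σ.
Trace ⟨aa⟩ through Q, begin at {t0}:
  step 1 (a): {t1}
  step 2 (a): no successor for Q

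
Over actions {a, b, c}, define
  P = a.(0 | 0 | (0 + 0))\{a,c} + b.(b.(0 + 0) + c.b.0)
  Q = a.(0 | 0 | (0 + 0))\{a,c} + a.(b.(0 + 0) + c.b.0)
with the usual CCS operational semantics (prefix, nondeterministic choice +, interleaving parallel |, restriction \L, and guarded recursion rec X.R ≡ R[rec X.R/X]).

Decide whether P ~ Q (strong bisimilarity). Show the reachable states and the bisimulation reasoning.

P ≁ Q

LTS(P): 6 reachable states
  p0 = a.(0 | 0 | (0 + 0))\{a,c} + b.(b.(0 + 0) + c.b.0) → ··a··> p1, ··b··> p2
  p1 = (0 | 0 | (0 + 0))\{a,c} → stopped
  p2 = b.(0 + 0) + c.b.0 → ··b··> p3, ··c··> p4
  p3 = 0 + 0 → stopped
  p4 = b.0 → ··b··> p5
  p5 = 0 → stopped
LTS(Q): 6 reachable states
  q0 = a.(0 | 0 | (0 + 0))\{a,c} + a.(b.(0 + 0) + c.b.0) → ··a··> q1, ··a··> q2
  q1 = (0 | 0 | (0 + 0))\{a,c} → stopped
  q2 = b.(0 + 0) + c.b.0 → ··b··> q3, ··c··> q4
  q3 = 0 + 0 → stopped
  q4 = b.0 → ··b··> q5
  q5 = 0 → stopped
Partition-refinement fixed point:
  B0 = {p0}
  B1 = {p1, p3, p5, q1, q3, q5}
  B2 = {p2, q2}
  B3 = {p4, q4}
  B4 = {q0}
p0 ∈ B0, q0 ∈ B4 → different blocks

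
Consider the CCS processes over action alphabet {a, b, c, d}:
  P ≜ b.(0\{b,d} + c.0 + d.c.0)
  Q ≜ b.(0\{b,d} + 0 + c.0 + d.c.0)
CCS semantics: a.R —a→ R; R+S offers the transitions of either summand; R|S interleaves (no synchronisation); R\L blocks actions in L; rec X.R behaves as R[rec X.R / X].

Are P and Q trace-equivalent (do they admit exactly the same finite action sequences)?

P's transition system — 4 states:
  s0 = b.(0\{b,d} + c.0 + d.c.0) | ··b··> s1
  s1 = 0\{b,d} + c.0 + d.c.0 | ··c··> s2, ··d··> s3
  s2 = 0 | stopped
  s3 = c.0 | ··c··> s2
Q's transition system — 4 states:
  t0 = b.(0\{b,d} + 0 + c.0 + d.c.0) | ··b··> t1
  t1 = 0\{b,d} + 0 + c.0 + d.c.0 | ··c··> t2, ··d··> t3
  t2 = 0 | stopped
  t3 = c.0 | ··c··> t2
Coarsest stable partition (strong bisimilarity classes):
  B0 = {s0, t0}
  B1 = {s1, t1}
  B2 = {s3, t3}
  B3 = {s2, t2}
s0 ∈ B0, t0 ∈ B0 → same block
Bisimilar ⇒ trace-equivalent.

trace-equivalent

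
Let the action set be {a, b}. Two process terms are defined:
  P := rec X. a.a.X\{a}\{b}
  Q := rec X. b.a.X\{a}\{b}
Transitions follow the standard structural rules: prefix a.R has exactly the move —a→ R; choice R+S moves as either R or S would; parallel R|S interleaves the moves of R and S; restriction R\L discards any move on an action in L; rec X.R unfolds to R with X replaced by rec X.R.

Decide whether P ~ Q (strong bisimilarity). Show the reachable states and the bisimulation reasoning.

not bisimilar

LTS(P): 3 reachable states
  m0 = rec X. a.a.X\{a}\{b} → =a=> m1
  m1 = a.(rec X. a.a.X\{a}\{b})\{a}\{b} → =a=> m2
  m2 = (rec X. a.a.X\{a}\{b})\{a}\{b} → stopped
LTS(Q): 3 reachable states
  n0 = rec X. b.a.X\{a}\{b} → =b=> n1
  n1 = a.(rec X. b.a.X\{a}\{b})\{a}\{b} → =a=> n2
  n2 = (rec X. b.a.X\{a}\{b})\{a}\{b} → stopped
Coarsest stable partition (strong bisimilarity classes):
  B0 = {m0}
  B1 = {m1, n1}
  B2 = {m2, n2}
  B3 = {n0}
m0 ∈ B0, n0 ∈ B3 → different blocks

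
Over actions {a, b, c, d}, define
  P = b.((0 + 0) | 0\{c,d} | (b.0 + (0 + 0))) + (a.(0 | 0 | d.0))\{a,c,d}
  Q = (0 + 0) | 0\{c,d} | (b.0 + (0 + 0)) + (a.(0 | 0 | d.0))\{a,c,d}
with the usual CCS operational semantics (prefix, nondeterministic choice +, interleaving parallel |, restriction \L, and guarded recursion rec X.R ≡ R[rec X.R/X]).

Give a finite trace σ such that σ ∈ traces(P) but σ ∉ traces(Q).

Reachable graph of P (3 states):
  p0 = b.((0 + 0) | 0\{c,d} | (b.0 + (0 + 0))) + (a.(0 | 0 | d.0))\{a,c,d} :: =b=> p1
  p1 = (0 + 0) | 0\{c,d} | (b.0 + (0 + 0)) :: =b=> p2
  p2 = (0 + 0) | 0\{c,d} | 0 :: ·
Reachable graph of Q (2 states):
  q0 = (0 + 0) | 0\{c,d} | (b.0 + (0 + 0)) + (a.(0 | 0 | d.0))\{a,c,d} :: =b=> q1
  q1 = (0 + 0) | 0\{c,d} | 0 :: ·
Run σ = ⟨bb⟩ on P: start {p0}
  [1] b ⇒ {p1}
  [2] b ⇒ {p2}
  ✓ P
Run σ = ⟨bb⟩ on Q: start {q0}
  [1] b ⇒ {q1}
  [2] b ⇒ ∅  — Q cannot continue

bb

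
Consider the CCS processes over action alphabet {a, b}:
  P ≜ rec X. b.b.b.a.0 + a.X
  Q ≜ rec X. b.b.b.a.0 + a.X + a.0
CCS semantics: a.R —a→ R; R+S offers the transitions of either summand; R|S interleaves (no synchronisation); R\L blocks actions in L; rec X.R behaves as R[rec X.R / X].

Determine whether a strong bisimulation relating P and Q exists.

not bisimilar

Reachable graph of P (5 states):
  m0 = rec X. b.b.b.a.0 + a.X → -a-> m0, -b-> m1
  m1 = b.b.a.0 → -b-> m2
  m2 = b.a.0 → -b-> m3
  m3 = a.0 → -a-> m4
  m4 = 0 → ·
Reachable graph of Q (5 states):
  n0 = rec X. b.b.b.a.0 + a.X + a.0 → -a-> n0, -a-> n1, -b-> n2
  n1 = 0 → ·
  n2 = b.b.a.0 → -b-> n3
  n3 = b.a.0 → -b-> n4
  n4 = a.0 → -a-> n1
Partition-refinement fixed point:
  B0 = {m0}
  B1 = {m1, n2}
  B2 = {m2, n3}
  B3 = {m3, n4}
  B4 = {m4, n1}
  B5 = {n0}
m0 ∈ B0, n0 ∈ B5 → different blocks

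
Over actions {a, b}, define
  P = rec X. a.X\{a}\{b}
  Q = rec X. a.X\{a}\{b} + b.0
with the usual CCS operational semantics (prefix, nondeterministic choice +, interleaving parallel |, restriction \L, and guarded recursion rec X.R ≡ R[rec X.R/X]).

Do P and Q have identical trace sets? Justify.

NO — witness ⟨b⟩

LTS(P): 2 reachable states
  s0 = rec X. a.X\{a}\{b} :: --a--▸ s1
  s1 = (rec X. a.X\{a}\{b})\{a}\{b} :: stopped
LTS(Q): 3 reachable states
  t0 = rec X. a.X\{a}\{b} + b.0 :: --a--▸ t1, --b--▸ t2
  t1 = (rec X. a.X\{a}\{b} + b.0)\{a}\{b} :: stopped
  t2 = 0 :: stopped
Run σ = ⟨b⟩ on Q: start {t0}
  after b @ step 1: {t2}
  ✓ Q
Run σ = ⟨b⟩ on P: start {s0}
  after b @ step 1: no successor for P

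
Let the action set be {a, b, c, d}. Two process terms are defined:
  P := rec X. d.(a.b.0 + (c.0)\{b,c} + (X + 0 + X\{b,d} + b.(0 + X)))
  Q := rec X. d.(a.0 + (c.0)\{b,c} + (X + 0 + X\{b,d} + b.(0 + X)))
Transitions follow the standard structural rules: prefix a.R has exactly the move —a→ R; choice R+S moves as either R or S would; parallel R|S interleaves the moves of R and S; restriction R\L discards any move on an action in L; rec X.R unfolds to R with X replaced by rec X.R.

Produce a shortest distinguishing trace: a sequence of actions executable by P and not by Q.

LTS(P): 5 reachable states
  s0 = rec X. d.(a.b.0 + (c.0)\{b,c} + (X + 0 + X\{b,d} + b.(0 + X))) has moves —d→ s1
  s1 = a.b.0 + (c.0)\{b,c} + ((rec X. d.(a.b.0 + (c.0)\{b,c} + (X + 0 + X\{b,d} + b.(0 + X)))) + 0 + (rec X. d.(a.b.0 + (c.0)\{b,c} + (X + 0 + X\{b,d} + b.(0 + X))))\{b,d} + b.(0 + (rec X. d.(a.b.0 + (c.0)\{b,c} + (X + 0 + X\{b,d} + b.(0 + X)))))) has moves —a→ s2, —b→ s3, —d→ s1
  s2 = b.0 has moves —b→ s4
  s3 = 0 + (rec X. d.(a.b.0 + (c.0)\{b,c} + (X + 0 + X\{b,d} + b.(0 + X)))) has moves —d→ s1
  s4 = 0 has moves ·
LTS(Q): 4 reachable states
  t0 = rec X. d.(a.0 + (c.0)\{b,c} + (X + 0 + X\{b,d} + b.(0 + X))) has moves —d→ t1
  t1 = a.0 + (c.0)\{b,c} + ((rec X. d.(a.0 + (c.0)\{b,c} + (X + 0 + X\{b,d} + b.(0 + X)))) + 0 + (rec X. d.(a.0 + (c.0)\{b,c} + (X + 0 + X\{b,d} + b.(0 + X))))\{b,d} + b.(0 + (rec X. d.(a.0 + (c.0)\{b,c} + (X + 0 + X\{b,d} + b.(0 + X)))))) has moves —a→ t2, —b→ t3, —d→ t1
  t2 = 0 has moves ·
  t3 = 0 + (rec X. d.(a.0 + (c.0)\{b,c} + (X + 0 + X\{b,d} + b.(0 + X)))) has moves —d→ t1
Trace ⟨dab⟩ through P, begin at {s0}:
  [1] d ⇒ {s1}
  [2] a ⇒ {s2}
  [3] b ⇒ {s4}
  — P admits the full trace.
Trace ⟨dab⟩ through Q, begin at {t0}:
  [1] d ⇒ {t1}
  [2] a ⇒ {t2}
  [3] b ⇒ ∅ (Q stuck)

dab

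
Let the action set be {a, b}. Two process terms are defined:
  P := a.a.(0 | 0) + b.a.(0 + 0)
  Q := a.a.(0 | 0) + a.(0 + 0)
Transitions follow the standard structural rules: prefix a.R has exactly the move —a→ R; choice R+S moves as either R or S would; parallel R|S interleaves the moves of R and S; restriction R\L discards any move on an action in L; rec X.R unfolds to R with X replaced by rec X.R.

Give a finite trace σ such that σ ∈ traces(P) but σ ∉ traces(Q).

b

P's transition system — 5 states:
  m0 = a.a.(0 | 0) + b.a.(0 + 0) :: —a→ m1, —b→ m2
  m1 = a.(0 | 0) :: —a→ m3
  m2 = a.(0 + 0) :: —a→ m4
  m3 = 0 | 0 :: stopped
  m4 = 0 + 0 :: stopped
Q's transition system — 4 states:
  n0 = a.a.(0 | 0) + a.(0 + 0) :: —a→ n1, —a→ n2
  n1 = 0 + 0 :: stopped
  n2 = a.(0 | 0) :: —a→ n3
  n3 = 0 | 0 :: stopped
Run σ = ⟨b⟩ on P: start {m0}
  step 1 (b): {m2}
  — P admits the full trace.
Run σ = ⟨b⟩ on Q: start {n0}
  step 1 (b): no successor for Q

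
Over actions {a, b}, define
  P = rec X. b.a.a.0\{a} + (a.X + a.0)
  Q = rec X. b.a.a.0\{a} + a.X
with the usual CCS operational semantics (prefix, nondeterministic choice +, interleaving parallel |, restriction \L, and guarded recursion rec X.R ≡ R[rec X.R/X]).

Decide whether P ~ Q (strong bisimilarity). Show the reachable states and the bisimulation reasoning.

NO

LTS(P): 5 reachable states
  u0 = rec X. b.a.a.0\{a} + (a.X + a.0) ⊢ --a--▸ u0, --a--▸ u1, --b--▸ u2
  u1 = 0 ⊢ stopped
  u2 = a.a.0\{a} ⊢ --a--▸ u3
  u3 = a.0\{a} ⊢ --a--▸ u4
  u4 = 0\{a} ⊢ stopped
LTS(Q): 4 reachable states
  v0 = rec X. b.a.a.0\{a} + a.X ⊢ --a--▸ v0, --b--▸ v1
  v1 = a.a.0\{a} ⊢ --a--▸ v2
  v2 = a.0\{a} ⊢ --a--▸ v3
  v3 = 0\{a} ⊢ stopped
Bisimilarity quotient blocks:
  B0 = {u0}
  B1 = {u1, u4, v3}
  B2 = {u2, v1}
  B3 = {u3, v2}
  B4 = {v0}
u0 ∈ B0, v0 ∈ B4 → different blocks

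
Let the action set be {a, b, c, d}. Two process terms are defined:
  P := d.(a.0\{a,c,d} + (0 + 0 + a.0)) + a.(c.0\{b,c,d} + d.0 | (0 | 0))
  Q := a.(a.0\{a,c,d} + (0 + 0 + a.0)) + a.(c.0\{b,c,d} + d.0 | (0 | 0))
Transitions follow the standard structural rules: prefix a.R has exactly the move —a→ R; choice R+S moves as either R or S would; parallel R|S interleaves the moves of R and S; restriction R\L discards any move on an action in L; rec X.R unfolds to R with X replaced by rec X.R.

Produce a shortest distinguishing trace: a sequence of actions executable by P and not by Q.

Reachable graph of P (7 states):
  s0 = d.(a.0\{a,c,d} + (0 + 0 + a.0)) + a.(c.0\{b,c,d} + d.0 | (0 | 0)) | ··a··> s1, ··d··> s2
  s1 = c.0\{b,c,d} + d.0 | (0 | 0) | ··c··> s3, ··d··> s4
  s2 = a.0\{a,c,d} + (0 + 0 + a.0) | ··a··> s5, ··a··> s6
  s3 = 0\{b,c,d} | (no moves)
  s4 = 0 | (0 | 0) | (no moves)
  s5 = 0 | (no moves)
  s6 = 0\{a,c,d} | (no moves)
Reachable graph of Q (7 states):
  t0 = a.(a.0\{a,c,d} + (0 + 0 + a.0)) + a.(c.0\{b,c,d} + d.0 | (0 | 0)) | ··a··> t1, ··a··> t2
  t1 = a.0\{a,c,d} + (0 + 0 + a.0) | ··a··> t3, ··a··> t4
  t2 = c.0\{b,c,d} + d.0 | (0 | 0) | ··c··> t5, ··d··> t6
  t3 = 0 | (no moves)
  t4 = 0\{a,c,d} | (no moves)
  t5 = 0\{b,c,d} | (no moves)
  t6 = 0 | (0 | 0) | (no moves)
Executing d from P (initial set {s0}):
  step 1 (d): {s2}
  P completes σ.
Executing d from Q (initial set {t0}):
  step 1 (d): no successor for Q

d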